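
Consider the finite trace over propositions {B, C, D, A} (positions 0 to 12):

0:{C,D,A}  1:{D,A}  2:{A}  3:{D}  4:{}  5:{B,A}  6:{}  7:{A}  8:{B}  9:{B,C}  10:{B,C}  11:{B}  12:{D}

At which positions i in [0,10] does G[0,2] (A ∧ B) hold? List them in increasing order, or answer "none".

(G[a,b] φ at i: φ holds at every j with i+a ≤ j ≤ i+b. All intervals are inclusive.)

none

Evaluate at each i in [0,10]:
  i=0: ✗ (fails at j=0)
  i=1: ✗ (fails at j=1)
  i=2: ✗ (fails at j=2)
  i=3: ✗ (fails at j=3)
  i=4: ✗ (fails at j=4)
  i=5: ✗ (fails at j=6)
  i=6: ✗ (fails at j=6)
  i=7: ✗ (fails at j=7)
  i=8: ✗ (fails at j=8)
  i=9: ✗ (fails at j=9)
  i=10: ✗ (fails at j=10)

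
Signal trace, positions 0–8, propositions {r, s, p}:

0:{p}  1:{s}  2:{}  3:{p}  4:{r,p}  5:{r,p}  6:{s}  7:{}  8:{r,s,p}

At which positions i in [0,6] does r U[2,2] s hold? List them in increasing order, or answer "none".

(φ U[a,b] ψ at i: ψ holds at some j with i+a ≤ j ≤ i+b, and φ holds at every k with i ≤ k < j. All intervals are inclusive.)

4

Evaluate at each i in [0,6]:
  i=0: ✗ (no rhs in [2,2])
  i=1: ✗ (no rhs in [3,3])
  i=2: ✗ (no rhs in [4,4])
  i=3: ✗ (no rhs in [5,5])
  i=4: ✓ (rhs at j=6; lhs holds on [4,5])
  i=5: ✗ (no rhs in [7,7])
  i=6: ✗ (lhs fails at k=6 before rhs at j=8)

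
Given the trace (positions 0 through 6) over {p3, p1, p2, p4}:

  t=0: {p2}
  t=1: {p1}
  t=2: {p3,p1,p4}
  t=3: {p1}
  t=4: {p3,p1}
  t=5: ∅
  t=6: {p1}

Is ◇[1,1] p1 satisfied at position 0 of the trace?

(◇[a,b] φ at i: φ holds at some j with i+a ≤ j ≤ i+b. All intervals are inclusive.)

True

Check p1 at each j in [1,1]:
  j=1: true
Found at j=1 → formula holds.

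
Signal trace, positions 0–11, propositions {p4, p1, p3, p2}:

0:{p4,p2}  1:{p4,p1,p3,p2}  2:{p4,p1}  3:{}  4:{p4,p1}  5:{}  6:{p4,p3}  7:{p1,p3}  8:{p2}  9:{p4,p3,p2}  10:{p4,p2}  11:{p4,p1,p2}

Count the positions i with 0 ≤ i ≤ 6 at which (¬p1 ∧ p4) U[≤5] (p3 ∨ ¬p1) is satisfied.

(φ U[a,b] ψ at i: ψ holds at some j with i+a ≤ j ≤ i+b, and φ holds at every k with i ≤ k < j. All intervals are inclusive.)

Evaluate at each i in [0,6]:
  i=0: ✓ (rhs at j=0)
  i=1: ✓ (rhs at j=1)
  i=2: ✗ (lhs fails at k=2 before rhs at j=3)
  i=3: ✓ (rhs at j=3)
  i=4: ✗ (lhs fails at k=4 before rhs at j=5)
  i=5: ✓ (rhs at j=5)
  i=6: ✓ (rhs at j=6)
Positions where it holds: {0, 1, 3, 5, 6} → 5.

5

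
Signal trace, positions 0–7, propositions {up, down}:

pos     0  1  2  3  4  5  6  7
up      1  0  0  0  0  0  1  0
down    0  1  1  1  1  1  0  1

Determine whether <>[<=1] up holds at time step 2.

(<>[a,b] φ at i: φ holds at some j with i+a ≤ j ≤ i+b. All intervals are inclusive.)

False

Check up at each j in [2,3]:
  j=2: false
  j=3: false
No position in the window satisfies it → formula fails.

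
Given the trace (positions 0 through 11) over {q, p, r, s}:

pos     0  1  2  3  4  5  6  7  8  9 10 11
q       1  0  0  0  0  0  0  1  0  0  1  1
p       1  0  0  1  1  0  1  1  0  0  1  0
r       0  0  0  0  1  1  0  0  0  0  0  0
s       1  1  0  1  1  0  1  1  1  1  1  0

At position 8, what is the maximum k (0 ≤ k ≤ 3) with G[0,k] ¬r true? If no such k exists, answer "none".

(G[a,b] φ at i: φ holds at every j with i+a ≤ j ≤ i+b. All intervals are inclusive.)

3

¬r must hold from j=8 onward; find where it first fails.
  j=8: holds
  j=9: holds
  j=10: holds
  j=11: holds
Holds through j=11; largest k = 3.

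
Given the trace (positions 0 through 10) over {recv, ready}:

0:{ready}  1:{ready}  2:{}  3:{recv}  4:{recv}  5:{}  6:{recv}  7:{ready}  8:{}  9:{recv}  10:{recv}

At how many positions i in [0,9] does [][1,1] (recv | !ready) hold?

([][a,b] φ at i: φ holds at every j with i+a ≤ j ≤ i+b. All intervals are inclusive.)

Evaluate at each i in [0,9]:
  i=0: ✗ (fails at j=1)
  i=1: ✓ (all of [2,2])
  i=2: ✓ (all of [3,3])
  i=3: ✓ (all of [4,4])
  i=4: ✓ (all of [5,5])
  i=5: ✓ (all of [6,6])
  i=6: ✗ (fails at j=7)
  i=7: ✓ (all of [8,8])
  i=8: ✓ (all of [9,9])
  i=9: ✓ (all of [10,10])
Positions where it holds: {1, 2, 3, 4, 5, 7, 8, 9} → 8.

8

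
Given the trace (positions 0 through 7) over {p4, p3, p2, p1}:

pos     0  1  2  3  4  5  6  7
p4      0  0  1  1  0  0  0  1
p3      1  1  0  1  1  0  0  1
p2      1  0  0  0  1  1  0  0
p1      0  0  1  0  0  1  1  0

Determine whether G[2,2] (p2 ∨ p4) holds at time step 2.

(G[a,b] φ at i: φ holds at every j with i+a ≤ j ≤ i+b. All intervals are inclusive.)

Yes

Check (p2 ∨ p4) at every j in [4,4]:
  j=4: true
All positions satisfy it → formula holds.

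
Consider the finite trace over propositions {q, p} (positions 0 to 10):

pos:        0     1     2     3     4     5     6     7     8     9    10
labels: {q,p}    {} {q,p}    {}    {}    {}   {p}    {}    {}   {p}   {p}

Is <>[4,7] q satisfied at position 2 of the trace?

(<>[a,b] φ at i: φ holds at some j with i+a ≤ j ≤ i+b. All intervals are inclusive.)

False

Check q at each j in [6,9]:
  j=6: false
  j=7: false
  j=8: false
  j=9: false
No position in the window satisfies it → formula fails.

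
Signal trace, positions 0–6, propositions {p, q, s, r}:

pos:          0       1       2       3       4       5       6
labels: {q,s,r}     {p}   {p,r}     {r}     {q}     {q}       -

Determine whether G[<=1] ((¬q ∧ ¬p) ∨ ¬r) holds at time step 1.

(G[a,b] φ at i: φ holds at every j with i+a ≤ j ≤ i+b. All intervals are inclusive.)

Check ((¬q ∧ ¬p) ∨ ¬r) at every j in [1,2]:
  j=1: true
  j=2: false
Fails at j=2 → formula fails.

False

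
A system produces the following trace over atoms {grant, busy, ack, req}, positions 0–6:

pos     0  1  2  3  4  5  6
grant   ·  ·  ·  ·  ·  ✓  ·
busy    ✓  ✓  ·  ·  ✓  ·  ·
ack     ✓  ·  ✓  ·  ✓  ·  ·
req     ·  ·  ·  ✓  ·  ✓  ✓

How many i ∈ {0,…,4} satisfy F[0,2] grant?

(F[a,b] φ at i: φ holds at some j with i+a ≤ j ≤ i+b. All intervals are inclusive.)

2

Evaluate at each i in [0,4]:
  i=0: ✗ (none in [0,2])
  i=1: ✗ (none in [1,3])
  i=2: ✗ (none in [2,4])
  i=3: ✓ (witness j=5)
  i=4: ✓ (witness j=5)
Positions where it holds: {3, 4} → 2.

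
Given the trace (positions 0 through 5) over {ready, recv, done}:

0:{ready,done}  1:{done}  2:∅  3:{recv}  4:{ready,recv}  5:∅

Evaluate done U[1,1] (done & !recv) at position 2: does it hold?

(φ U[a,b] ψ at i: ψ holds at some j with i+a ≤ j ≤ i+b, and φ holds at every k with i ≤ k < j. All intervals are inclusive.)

Need some j in [3,3] with (done & !recv), and done at every k in [2,j-1].
  j=3: (done & !recv) false.
No j in the window works → until fails.

No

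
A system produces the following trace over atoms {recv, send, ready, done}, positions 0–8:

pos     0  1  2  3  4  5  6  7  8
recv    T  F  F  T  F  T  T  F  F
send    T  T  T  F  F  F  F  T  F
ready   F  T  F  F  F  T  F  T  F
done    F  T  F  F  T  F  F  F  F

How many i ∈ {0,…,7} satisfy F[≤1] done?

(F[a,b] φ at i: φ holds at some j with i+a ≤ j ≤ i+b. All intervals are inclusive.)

Evaluate at each i in [0,7]:
  i=0: ✓ (witness j=1)
  i=1: ✓ (witness j=1)
  i=2: ✗ (none in [2,3])
  i=3: ✓ (witness j=4)
  i=4: ✓ (witness j=4)
  i=5: ✗ (none in [5,6])
  i=6: ✗ (none in [6,7])
  i=7: ✗ (none in [7,8])
Positions where it holds: {0, 1, 3, 4} → 4.

4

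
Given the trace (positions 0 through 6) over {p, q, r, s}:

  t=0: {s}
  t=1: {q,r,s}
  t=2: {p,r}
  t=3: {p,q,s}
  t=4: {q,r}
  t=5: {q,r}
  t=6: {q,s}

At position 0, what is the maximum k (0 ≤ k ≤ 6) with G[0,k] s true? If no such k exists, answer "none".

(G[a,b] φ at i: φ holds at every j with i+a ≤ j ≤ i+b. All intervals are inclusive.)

s must hold from j=0 onward; find where it first fails.
  j=0: holds
  j=1: holds
  j=2: fails
Holds on [0,1], so largest k = 1.

1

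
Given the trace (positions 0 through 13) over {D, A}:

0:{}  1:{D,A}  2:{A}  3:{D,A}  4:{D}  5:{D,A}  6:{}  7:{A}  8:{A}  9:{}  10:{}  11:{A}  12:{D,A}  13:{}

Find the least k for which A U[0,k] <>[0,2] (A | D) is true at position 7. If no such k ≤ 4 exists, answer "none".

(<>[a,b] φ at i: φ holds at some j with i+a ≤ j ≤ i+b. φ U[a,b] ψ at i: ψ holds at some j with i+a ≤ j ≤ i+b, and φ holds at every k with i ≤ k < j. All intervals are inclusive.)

Need earliest j ≥ 7 with <>[0,2] (A | D), and A at every k in [7,j-1].
  j=7: rhs holds (empty prefix). k = 0.

0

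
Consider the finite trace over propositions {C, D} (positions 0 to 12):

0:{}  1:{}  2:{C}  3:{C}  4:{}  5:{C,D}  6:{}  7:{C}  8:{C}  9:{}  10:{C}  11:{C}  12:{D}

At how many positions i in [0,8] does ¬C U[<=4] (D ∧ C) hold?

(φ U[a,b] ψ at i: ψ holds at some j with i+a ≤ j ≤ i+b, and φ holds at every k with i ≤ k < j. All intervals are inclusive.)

Evaluate at each i in [0,8]:
  i=0: ✗ (no rhs in [0,4])
  i=1: ✗ (lhs fails at k=2 before rhs at j=5)
  i=2: ✗ (lhs fails at k=2 before rhs at j=5)
  i=3: ✗ (lhs fails at k=3 before rhs at j=5)
  i=4: ✓ (rhs at j=5; lhs holds on [4,4])
  i=5: ✓ (rhs at j=5)
  i=6: ✗ (no rhs in [6,10])
  i=7: ✗ (no rhs in [7,11])
  i=8: ✗ (no rhs in [8,12])
Positions where it holds: {4, 5} → 2.

2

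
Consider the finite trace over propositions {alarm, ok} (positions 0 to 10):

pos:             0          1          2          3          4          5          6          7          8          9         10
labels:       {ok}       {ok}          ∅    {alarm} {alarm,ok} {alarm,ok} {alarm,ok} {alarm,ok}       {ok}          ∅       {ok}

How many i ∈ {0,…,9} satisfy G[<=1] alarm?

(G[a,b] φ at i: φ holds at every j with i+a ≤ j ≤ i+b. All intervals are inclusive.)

4

Evaluate at each i in [0,9]:
  i=0: ✗ (fails at j=0)
  i=1: ✗ (fails at j=1)
  i=2: ✗ (fails at j=2)
  i=3: ✓ (all of [3,4])
  i=4: ✓ (all of [4,5])
  i=5: ✓ (all of [5,6])
  i=6: ✓ (all of [6,7])
  i=7: ✗ (fails at j=8)
  i=8: ✗ (fails at j=8)
  i=9: ✗ (fails at j=9)
Positions where it holds: {3, 4, 5, 6} → 4.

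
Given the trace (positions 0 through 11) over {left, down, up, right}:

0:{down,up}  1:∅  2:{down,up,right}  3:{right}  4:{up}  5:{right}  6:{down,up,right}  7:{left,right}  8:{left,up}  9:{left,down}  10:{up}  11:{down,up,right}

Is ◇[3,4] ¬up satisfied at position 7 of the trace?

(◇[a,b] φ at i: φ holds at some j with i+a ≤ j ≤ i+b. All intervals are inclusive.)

Check ¬up at each j in [10,11]:
  j=10: false
  j=11: false
No position in the window satisfies it → formula fails.

False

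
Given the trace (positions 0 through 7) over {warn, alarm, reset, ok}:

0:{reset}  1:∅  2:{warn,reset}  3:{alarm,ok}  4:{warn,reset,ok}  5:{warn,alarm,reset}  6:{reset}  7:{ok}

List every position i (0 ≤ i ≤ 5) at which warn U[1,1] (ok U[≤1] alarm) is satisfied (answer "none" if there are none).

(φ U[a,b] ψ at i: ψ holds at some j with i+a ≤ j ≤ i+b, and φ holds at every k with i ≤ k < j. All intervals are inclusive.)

2, 4

Evaluate at each i in [0,5]:
  i=0: ✗ (no rhs in [1,1])
  i=1: ✗ (no rhs in [2,2])
  i=2: ✓ (rhs at j=3; lhs holds on [2,2])
  i=3: ✗ (lhs fails at k=3 before rhs at j=4)
  i=4: ✓ (rhs at j=5; lhs holds on [4,4])
  i=5: ✗ (no rhs in [6,6])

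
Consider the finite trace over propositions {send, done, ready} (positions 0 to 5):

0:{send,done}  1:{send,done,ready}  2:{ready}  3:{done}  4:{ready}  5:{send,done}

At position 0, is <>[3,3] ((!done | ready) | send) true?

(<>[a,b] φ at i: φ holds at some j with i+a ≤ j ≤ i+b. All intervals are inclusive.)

Check ((!done | ready) | send) at each j in [3,3]:
  j=3: false
No position in the window satisfies it → formula fails.

Does not hold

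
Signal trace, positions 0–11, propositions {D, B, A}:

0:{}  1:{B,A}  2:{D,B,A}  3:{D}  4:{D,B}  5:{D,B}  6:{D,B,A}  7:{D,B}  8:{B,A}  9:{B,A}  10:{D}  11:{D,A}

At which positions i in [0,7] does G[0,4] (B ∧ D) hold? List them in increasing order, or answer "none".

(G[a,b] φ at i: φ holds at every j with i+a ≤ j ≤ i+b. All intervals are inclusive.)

none

Evaluate at each i in [0,7]:
  i=0: ✗ (fails at j=0)
  i=1: ✗ (fails at j=1)
  i=2: ✗ (fails at j=3)
  i=3: ✗ (fails at j=3)
  i=4: ✗ (fails at j=8)
  i=5: ✗ (fails at j=8)
  i=6: ✗ (fails at j=8)
  i=7: ✗ (fails at j=8)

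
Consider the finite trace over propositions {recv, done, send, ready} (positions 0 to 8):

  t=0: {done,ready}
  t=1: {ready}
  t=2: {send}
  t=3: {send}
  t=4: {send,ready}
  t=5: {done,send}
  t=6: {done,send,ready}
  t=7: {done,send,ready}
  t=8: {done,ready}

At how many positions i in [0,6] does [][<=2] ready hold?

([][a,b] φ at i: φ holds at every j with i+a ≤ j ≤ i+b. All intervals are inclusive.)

Evaluate at each i in [0,6]:
  i=0: ✗ (fails at j=2)
  i=1: ✗ (fails at j=2)
  i=2: ✗ (fails at j=2)
  i=3: ✗ (fails at j=3)
  i=4: ✗ (fails at j=5)
  i=5: ✗ (fails at j=5)
  i=6: ✓ (all of [6,8])
Positions where it holds: {6} → 1.

1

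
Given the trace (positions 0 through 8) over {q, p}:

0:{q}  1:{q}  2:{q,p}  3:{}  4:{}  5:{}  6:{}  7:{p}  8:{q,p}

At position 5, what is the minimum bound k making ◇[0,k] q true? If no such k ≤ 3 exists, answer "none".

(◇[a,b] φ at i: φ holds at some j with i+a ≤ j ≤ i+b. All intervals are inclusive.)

3

Scan j = 5,6,… for q:
  j=5: fails
  j=6: fails
  j=7: fails
  j=8: holds
First hit at j=8, so smallest k = 8-5 = 3.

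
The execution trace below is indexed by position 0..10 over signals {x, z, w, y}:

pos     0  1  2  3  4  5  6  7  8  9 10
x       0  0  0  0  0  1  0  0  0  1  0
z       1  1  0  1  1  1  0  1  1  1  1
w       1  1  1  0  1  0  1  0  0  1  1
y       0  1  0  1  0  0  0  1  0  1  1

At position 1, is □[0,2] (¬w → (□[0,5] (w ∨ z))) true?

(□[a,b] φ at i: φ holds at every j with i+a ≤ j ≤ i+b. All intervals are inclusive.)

Check (¬w → (□[0,5] (w ∨ z))) at every j in [1,3]:
  j=1: antecedent false → ✓
  j=2: antecedent false → ✓
  j=3: antecedent true; consequent holds on [3,8] → ✓
All positions satisfy it → formula holds.

True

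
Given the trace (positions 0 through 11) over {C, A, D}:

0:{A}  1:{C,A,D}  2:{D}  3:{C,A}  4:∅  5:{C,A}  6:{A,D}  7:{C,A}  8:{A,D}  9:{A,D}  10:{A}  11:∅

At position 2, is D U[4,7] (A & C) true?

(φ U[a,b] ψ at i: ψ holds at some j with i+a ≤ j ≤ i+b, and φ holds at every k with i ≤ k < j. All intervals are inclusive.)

Need some j in [6,9] with (A & C), and D at every k in [2,j-1].
  j=6: (A & C) false.
  j=7: (A & C) holds, but D fails at k=3 → not this j.
  j=8: (A & C) false.
  j=9: (A & C) false.
No j in the window works → until fails.

No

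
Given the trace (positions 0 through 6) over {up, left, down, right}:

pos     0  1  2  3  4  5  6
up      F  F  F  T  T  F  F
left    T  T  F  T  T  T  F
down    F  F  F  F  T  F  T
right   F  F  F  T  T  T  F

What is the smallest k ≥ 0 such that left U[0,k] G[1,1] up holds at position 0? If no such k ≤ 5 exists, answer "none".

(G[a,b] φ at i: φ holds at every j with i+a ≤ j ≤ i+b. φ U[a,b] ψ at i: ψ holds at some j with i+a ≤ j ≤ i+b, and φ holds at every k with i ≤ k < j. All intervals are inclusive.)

2

Need earliest j ≥ 0 with G[1,1] up, and left at every k in [0,j-1].
  j=0: rhs fails.
  j=1: rhs fails.
  j=2: rhs holds; lhs holds on [0,1]. k = 2.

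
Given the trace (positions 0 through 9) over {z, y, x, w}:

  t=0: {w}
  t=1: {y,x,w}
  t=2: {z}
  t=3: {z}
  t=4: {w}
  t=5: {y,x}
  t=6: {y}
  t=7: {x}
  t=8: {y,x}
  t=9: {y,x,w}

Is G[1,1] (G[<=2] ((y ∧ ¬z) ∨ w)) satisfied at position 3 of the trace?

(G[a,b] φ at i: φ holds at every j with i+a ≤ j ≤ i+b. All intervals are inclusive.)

Holds

Check G[<=2] ((y ∧ ¬z) ∨ w) at every j in [4,4]:
  j=4: holds on [4,6]
All positions satisfy it → formula holds.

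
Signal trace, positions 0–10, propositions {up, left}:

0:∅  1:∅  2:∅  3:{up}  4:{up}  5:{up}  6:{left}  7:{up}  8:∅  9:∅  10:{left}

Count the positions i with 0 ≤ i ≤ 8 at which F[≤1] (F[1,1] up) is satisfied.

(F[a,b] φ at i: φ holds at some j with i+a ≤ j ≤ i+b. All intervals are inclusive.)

6

Evaluate at each i in [0,8]:
  i=0: ✗ (none in [0,1])
  i=1: ✓ (witness j=2)
  i=2: ✓ (witness j=2)
  i=3: ✓ (witness j=3)
  i=4: ✓ (witness j=4)
  i=5: ✓ (witness j=6)
  i=6: ✓ (witness j=6)
  i=7: ✗ (none in [7,8])
  i=8: ✗ (none in [8,9])
Positions where it holds: {1, 2, 3, 4, 5, 6} → 6.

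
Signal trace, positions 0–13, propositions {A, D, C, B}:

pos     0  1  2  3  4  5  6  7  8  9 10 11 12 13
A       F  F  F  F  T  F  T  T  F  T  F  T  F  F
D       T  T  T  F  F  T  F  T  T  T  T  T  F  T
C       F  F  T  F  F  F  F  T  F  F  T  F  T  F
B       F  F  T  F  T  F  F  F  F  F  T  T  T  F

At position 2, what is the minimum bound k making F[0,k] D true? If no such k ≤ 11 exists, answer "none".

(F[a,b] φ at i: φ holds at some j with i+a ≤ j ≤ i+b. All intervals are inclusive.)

0

Scan j = 2,3,… for D:
  j=2: holds
First hit at j=2, so smallest k = 2-2 = 0.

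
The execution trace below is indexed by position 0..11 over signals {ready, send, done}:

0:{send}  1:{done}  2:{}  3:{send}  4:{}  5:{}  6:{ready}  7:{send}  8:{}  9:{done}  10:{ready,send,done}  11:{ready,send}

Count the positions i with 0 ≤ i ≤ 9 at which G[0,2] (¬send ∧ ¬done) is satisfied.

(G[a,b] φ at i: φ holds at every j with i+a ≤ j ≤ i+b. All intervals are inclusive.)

Evaluate at each i in [0,9]:
  i=0: ✗ (fails at j=0)
  i=1: ✗ (fails at j=1)
  i=2: ✗ (fails at j=3)
  i=3: ✗ (fails at j=3)
  i=4: ✓ (all of [4,6])
  i=5: ✗ (fails at j=7)
  i=6: ✗ (fails at j=7)
  i=7: ✗ (fails at j=7)
  i=8: ✗ (fails at j=9)
  i=9: ✗ (fails at j=9)
Positions where it holds: {4} → 1.

1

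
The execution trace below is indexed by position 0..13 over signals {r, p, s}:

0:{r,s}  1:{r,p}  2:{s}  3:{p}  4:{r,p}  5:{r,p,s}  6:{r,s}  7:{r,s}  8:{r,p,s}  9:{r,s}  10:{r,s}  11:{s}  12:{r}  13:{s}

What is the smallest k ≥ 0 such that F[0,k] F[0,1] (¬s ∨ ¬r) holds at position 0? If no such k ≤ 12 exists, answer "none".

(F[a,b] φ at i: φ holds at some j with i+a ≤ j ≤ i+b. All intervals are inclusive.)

Scan j = 0,1,… for F[0,1] (¬s ∨ ¬r):
  j=0: holds
First hit at j=0, so smallest k = 0-0 = 0.

0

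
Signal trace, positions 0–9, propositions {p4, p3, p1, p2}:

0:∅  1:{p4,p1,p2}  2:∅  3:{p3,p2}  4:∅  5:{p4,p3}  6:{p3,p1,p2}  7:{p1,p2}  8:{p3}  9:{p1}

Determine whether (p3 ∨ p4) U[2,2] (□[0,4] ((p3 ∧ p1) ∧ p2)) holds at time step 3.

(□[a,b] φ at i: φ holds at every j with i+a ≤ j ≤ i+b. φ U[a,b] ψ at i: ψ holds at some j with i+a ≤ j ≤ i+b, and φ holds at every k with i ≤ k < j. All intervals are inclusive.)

False

Need some j in [5,5] with □[0,4] ((p3 ∧ p1) ∧ p2), and (p3 ∨ p4) at every k in [3,j-1].
  j=5: □[0,4] ((p3 ∧ p1) ∧ p2) — fails at 5.
No j in the window works → until fails.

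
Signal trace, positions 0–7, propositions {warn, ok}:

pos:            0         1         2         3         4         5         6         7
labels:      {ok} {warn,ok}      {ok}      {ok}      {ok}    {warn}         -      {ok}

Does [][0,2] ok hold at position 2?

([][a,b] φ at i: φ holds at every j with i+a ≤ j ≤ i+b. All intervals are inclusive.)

True

Check ok at every j in [2,4]:
  j=2: true
  j=3: true
  j=4: true
All positions satisfy it → formula holds.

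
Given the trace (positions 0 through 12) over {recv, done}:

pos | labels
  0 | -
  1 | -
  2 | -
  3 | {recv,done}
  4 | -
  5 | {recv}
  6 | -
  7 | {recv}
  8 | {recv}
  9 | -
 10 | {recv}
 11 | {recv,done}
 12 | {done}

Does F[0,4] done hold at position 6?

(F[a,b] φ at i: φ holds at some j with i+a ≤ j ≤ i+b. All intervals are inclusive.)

No

Check done at each j in [6,10]:
  j=6: false
  j=7: false
  j=8: false
  j=9: false
  j=10: false
No position in the window satisfies it → formula fails.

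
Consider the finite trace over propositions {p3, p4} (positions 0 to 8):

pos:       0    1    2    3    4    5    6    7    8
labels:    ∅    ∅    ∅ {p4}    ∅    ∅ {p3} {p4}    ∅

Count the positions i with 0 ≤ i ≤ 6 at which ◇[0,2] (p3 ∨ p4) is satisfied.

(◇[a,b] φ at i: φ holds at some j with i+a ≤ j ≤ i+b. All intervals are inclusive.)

Evaluate at each i in [0,6]:
  i=0: ✗ (none in [0,2])
  i=1: ✓ (witness j=3)
  i=2: ✓ (witness j=3)
  i=3: ✓ (witness j=3)
  i=4: ✓ (witness j=6)
  i=5: ✓ (witness j=6)
  i=6: ✓ (witness j=6)
Positions where it holds: {1, 2, 3, 4, 5, 6} → 6.

6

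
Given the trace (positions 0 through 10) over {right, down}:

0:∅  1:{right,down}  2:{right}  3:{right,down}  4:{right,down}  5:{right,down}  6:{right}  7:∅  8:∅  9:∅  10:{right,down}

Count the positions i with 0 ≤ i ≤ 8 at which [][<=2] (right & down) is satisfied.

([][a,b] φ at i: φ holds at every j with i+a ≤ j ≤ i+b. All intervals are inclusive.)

Evaluate at each i in [0,8]:
  i=0: ✗ (fails at j=0)
  i=1: ✗ (fails at j=2)
  i=2: ✗ (fails at j=2)
  i=3: ✓ (all of [3,5])
  i=4: ✗ (fails at j=6)
  i=5: ✗ (fails at j=6)
  i=6: ✗ (fails at j=6)
  i=7: ✗ (fails at j=7)
  i=8: ✗ (fails at j=8)
Positions where it holds: {3} → 1.

1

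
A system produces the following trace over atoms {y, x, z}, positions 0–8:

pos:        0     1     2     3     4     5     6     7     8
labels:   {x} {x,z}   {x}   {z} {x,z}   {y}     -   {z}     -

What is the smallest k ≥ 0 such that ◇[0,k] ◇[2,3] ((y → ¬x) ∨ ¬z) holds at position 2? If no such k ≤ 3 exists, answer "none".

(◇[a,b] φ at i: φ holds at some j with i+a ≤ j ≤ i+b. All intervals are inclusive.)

Scan j = 2,3,… for ◇[2,3] ((y → ¬x) ∨ ¬z):
  j=2: holds
First hit at j=2, so smallest k = 2-2 = 0.

0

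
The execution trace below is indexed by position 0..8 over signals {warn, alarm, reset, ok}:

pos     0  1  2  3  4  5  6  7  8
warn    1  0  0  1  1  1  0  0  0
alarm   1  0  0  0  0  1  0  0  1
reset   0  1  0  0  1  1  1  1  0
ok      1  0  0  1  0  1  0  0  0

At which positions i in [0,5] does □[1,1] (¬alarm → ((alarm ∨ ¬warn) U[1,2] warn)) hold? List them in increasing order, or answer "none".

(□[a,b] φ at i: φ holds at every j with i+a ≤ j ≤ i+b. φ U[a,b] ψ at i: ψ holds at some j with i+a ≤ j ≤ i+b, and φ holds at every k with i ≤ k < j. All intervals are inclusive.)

Evaluate at each i in [0,5]:
  i=0: ✓ (all of [1,1])
  i=1: ✓ (all of [2,2])
  i=2: ✗ (fails at j=3)
  i=3: ✗ (fails at j=4)
  i=4: ✓ (all of [5,5])
  i=5: ✗ (fails at j=6)

0, 1, 4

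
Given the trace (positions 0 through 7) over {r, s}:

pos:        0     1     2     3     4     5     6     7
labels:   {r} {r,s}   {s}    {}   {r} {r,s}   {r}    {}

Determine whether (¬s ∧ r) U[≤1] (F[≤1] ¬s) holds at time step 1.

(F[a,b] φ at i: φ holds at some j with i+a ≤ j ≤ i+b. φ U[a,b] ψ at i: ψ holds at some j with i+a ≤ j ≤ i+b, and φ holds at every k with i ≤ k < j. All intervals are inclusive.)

False

Need some j in [1,2] with F[≤1] ¬s, and (¬s ∧ r) at every k in [1,j-1].
  j=1: F[≤1] ¬s — fails (none in [1,2]).
  j=2: F[≤1] ¬s holds, but (¬s ∧ r) fails at k=1 → not this j.
No j in the window works → until fails.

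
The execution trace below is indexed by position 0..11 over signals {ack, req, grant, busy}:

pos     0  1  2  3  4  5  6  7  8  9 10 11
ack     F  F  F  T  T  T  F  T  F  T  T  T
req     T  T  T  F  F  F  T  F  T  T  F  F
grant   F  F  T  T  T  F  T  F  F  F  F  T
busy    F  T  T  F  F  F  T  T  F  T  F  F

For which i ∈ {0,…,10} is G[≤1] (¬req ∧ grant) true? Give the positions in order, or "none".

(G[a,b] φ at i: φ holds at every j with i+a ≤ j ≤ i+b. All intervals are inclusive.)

3

Evaluate at each i in [0,10]:
  i=0: ✗ (fails at j=0)
  i=1: ✗ (fails at j=1)
  i=2: ✗ (fails at j=2)
  i=3: ✓ (all of [3,4])
  i=4: ✗ (fails at j=5)
  i=5: ✗ (fails at j=5)
  i=6: ✗ (fails at j=6)
  i=7: ✗ (fails at j=7)
  i=8: ✗ (fails at j=8)
  i=9: ✗ (fails at j=9)
  i=10: ✗ (fails at j=10)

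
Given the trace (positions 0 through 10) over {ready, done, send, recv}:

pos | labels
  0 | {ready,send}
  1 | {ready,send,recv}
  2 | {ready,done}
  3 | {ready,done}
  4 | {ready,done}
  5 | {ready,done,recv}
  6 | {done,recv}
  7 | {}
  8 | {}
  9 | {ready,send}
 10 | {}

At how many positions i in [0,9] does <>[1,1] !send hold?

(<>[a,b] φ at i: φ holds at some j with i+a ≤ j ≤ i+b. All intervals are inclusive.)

Evaluate at each i in [0,9]:
  i=0: ✗ (none in [1,1])
  i=1: ✓ (witness j=2)
  i=2: ✓ (witness j=3)
  i=3: ✓ (witness j=4)
  i=4: ✓ (witness j=5)
  i=5: ✓ (witness j=6)
  i=6: ✓ (witness j=7)
  i=7: ✓ (witness j=8)
  i=8: ✗ (none in [9,9])
  i=9: ✓ (witness j=10)
Positions where it holds: {1, 2, 3, 4, 5, 6, 7, 9} → 8.

8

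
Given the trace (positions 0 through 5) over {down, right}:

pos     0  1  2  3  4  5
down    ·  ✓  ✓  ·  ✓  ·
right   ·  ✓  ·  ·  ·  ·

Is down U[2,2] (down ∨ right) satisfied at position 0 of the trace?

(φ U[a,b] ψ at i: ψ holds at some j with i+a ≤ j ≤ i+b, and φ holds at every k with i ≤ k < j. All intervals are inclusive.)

False

Need some j in [2,2] with (down ∨ right), and down at every k in [0,j-1].
  j=2: (down ∨ right) holds, but down fails at k=0 → not this j.
No j in the window works → until fails.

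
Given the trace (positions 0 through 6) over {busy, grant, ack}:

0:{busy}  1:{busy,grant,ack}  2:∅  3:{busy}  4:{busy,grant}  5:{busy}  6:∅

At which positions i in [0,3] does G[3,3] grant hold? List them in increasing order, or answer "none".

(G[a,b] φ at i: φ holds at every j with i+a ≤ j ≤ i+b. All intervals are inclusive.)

Evaluate at each i in [0,3]:
  i=0: ✗ (fails at j=3)
  i=1: ✓ (all of [4,4])
  i=2: ✗ (fails at j=5)
  i=3: ✗ (fails at j=6)

1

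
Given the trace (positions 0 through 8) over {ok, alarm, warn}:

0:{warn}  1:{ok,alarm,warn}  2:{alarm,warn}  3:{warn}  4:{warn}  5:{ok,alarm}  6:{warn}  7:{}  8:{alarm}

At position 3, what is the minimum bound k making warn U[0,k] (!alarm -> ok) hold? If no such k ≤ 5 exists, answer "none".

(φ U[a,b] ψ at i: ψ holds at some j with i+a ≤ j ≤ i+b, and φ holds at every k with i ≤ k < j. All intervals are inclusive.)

Need earliest j ≥ 3 with (!alarm -> ok), and warn at every k in [3,j-1].
  j=3: rhs fails.
  j=4: rhs fails.
  j=5: rhs holds; lhs holds on [3,4]. k = 2.

2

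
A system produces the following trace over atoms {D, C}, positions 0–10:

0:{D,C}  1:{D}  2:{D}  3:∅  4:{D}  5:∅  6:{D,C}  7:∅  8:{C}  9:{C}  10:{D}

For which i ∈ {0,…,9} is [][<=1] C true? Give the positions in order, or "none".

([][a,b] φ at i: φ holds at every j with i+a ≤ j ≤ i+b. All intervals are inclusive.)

Evaluate at each i in [0,9]:
  i=0: ✗ (fails at j=1)
  i=1: ✗ (fails at j=1)
  i=2: ✗ (fails at j=2)
  i=3: ✗ (fails at j=3)
  i=4: ✗ (fails at j=4)
  i=5: ✗ (fails at j=5)
  i=6: ✗ (fails at j=7)
  i=7: ✗ (fails at j=7)
  i=8: ✓ (all of [8,9])
  i=9: ✗ (fails at j=10)

8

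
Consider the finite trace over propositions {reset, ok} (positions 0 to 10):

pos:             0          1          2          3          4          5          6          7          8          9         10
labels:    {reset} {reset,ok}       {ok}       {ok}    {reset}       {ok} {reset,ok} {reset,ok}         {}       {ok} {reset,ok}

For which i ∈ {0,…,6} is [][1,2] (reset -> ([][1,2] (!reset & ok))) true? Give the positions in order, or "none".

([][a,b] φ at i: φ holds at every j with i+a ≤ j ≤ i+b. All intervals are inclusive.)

Evaluate at each i in [0,6]:
  i=0: ✓ (all of [1,2])
  i=1: ✓ (all of [2,3])
  i=2: ✗ (fails at j=4)
  i=3: ✗ (fails at j=4)
  i=4: ✗ (fails at j=6)
  i=5: ✗ (fails at j=6)
  i=6: ✗ (fails at j=7)

0, 1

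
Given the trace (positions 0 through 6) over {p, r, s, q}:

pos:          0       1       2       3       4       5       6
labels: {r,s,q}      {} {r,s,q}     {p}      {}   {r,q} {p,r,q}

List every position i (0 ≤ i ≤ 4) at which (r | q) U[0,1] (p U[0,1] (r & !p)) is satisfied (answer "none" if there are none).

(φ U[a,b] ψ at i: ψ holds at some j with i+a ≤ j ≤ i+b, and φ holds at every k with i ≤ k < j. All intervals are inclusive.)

0, 2

Evaluate at each i in [0,4]:
  i=0: ✓ (rhs at j=0)
  i=1: ✗ (lhs fails at k=1 before rhs at j=2)
  i=2: ✓ (rhs at j=2)
  i=3: ✗ (no rhs in [3,4])
  i=4: ✗ (lhs fails at k=4 before rhs at j=5)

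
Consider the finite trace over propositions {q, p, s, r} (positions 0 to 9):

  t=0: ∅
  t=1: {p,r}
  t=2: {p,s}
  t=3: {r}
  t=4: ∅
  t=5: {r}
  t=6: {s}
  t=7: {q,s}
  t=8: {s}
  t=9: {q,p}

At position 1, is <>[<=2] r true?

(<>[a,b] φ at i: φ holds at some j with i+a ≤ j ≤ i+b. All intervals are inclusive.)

Check r at each j in [1,3]:
  j=1: true
  j=2: false
  j=3: true
Found at j=1 → formula holds.

True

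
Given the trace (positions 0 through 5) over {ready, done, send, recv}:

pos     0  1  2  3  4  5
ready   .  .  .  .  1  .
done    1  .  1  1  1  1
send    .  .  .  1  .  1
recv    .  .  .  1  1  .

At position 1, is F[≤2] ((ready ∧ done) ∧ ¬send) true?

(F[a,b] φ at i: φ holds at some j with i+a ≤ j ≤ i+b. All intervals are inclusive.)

No

Check ((ready ∧ done) ∧ ¬send) at each j in [1,3]:
  j=1: false
  j=2: false
  j=3: false
No position in the window satisfies it → formula fails.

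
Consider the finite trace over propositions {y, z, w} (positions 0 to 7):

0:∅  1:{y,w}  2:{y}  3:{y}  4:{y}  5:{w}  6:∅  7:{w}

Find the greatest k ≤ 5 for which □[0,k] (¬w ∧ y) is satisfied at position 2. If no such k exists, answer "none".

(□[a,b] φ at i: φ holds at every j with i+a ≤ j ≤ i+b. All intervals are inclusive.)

(¬w ∧ y) must hold from j=2 onward; find where it first fails.
  j=2: holds
  j=3: holds
  j=4: holds
  j=5: fails
Holds on [2,4], so largest k = 2.

2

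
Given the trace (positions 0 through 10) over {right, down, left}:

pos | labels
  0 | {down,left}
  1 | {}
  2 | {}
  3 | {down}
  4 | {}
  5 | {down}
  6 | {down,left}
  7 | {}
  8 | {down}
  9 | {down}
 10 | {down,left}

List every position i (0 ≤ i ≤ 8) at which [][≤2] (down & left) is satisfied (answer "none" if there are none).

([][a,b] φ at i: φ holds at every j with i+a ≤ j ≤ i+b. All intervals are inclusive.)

none

Evaluate at each i in [0,8]:
  i=0: ✗ (fails at j=1)
  i=1: ✗ (fails at j=1)
  i=2: ✗ (fails at j=2)
  i=3: ✗ (fails at j=3)
  i=4: ✗ (fails at j=4)
  i=5: ✗ (fails at j=5)
  i=6: ✗ (fails at j=7)
  i=7: ✗ (fails at j=7)
  i=8: ✗ (fails at j=8)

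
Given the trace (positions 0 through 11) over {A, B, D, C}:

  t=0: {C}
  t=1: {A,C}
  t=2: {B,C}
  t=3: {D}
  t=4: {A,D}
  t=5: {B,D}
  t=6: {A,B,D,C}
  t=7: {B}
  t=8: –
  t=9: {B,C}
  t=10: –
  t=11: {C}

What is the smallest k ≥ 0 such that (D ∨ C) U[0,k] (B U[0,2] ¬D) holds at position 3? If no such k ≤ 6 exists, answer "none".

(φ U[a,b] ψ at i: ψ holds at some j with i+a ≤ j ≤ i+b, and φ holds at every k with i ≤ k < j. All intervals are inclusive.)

Need earliest j ≥ 3 with (B U[0,2] ¬D), and (D ∨ C) at every k in [3,j-1].
  j=3: rhs fails.
  j=4: rhs fails.
  j=5: rhs holds; lhs holds on [3,4]. k = 2.

2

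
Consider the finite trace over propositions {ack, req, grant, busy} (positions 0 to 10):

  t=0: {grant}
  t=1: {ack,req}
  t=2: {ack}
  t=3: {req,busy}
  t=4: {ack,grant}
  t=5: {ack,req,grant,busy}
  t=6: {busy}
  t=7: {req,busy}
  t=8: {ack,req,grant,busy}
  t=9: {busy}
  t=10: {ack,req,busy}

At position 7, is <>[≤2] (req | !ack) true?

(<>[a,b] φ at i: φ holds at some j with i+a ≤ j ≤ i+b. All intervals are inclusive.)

Check (req | !ack) at each j in [7,9]:
  j=7: true
  j=8: true
  j=9: true
Found at j=7 → formula holds.

Holds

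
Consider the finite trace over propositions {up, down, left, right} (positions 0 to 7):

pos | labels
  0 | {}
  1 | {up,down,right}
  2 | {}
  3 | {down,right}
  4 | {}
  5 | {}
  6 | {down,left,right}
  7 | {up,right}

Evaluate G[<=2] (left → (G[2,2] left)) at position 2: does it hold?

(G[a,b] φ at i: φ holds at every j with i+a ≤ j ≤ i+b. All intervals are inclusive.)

Check (left → (G[2,2] left)) at every j in [2,4]:
  j=2: antecedent false → ✓
  j=3: antecedent false → ✓
  j=4: antecedent false → ✓
All positions satisfy it → formula holds.

Holds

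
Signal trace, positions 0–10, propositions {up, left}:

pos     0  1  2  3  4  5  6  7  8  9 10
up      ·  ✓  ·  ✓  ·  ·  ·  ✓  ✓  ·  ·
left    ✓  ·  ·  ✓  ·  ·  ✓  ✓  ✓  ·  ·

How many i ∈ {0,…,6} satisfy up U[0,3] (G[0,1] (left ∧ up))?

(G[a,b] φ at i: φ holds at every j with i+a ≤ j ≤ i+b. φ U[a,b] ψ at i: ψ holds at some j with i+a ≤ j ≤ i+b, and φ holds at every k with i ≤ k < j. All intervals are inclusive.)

Evaluate at each i in [0,6]:
  i=0: ✗ (no rhs in [0,3])
  i=1: ✗ (no rhs in [1,4])
  i=2: ✗ (no rhs in [2,5])
  i=3: ✗ (no rhs in [3,6])
  i=4: ✗ (lhs fails at k=4 before rhs at j=7)
  i=5: ✗ (lhs fails at k=5 before rhs at j=7)
  i=6: ✗ (lhs fails at k=6 before rhs at j=7)
Positions where it holds: {} → 0.

0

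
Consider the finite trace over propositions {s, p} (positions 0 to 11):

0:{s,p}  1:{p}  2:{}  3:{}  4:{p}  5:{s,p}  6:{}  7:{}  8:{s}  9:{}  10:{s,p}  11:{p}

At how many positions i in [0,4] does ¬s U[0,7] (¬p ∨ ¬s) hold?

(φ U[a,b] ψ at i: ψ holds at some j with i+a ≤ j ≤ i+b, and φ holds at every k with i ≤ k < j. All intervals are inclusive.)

4

Evaluate at each i in [0,4]:
  i=0: ✗ (lhs fails at k=0 before rhs at j=1)
  i=1: ✓ (rhs at j=1)
  i=2: ✓ (rhs at j=2)
  i=3: ✓ (rhs at j=3)
  i=4: ✓ (rhs at j=4)
Positions where it holds: {1, 2, 3, 4} → 4.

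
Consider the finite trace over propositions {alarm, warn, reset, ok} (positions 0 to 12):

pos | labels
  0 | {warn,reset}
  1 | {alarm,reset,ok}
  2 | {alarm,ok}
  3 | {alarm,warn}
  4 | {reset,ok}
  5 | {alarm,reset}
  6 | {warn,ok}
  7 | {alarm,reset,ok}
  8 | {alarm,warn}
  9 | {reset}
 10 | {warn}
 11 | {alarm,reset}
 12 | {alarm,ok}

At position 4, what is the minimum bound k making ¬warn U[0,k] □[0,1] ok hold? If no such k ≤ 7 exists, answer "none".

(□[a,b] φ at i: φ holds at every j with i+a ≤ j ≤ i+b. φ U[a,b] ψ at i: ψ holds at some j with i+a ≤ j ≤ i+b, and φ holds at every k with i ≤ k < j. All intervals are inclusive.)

2

Need earliest j ≥ 4 with □[0,1] ok, and ¬warn at every k in [4,j-1].
  j=4: rhs fails.
  j=5: rhs fails.
  j=6: rhs holds; lhs holds on [4,5]. k = 2.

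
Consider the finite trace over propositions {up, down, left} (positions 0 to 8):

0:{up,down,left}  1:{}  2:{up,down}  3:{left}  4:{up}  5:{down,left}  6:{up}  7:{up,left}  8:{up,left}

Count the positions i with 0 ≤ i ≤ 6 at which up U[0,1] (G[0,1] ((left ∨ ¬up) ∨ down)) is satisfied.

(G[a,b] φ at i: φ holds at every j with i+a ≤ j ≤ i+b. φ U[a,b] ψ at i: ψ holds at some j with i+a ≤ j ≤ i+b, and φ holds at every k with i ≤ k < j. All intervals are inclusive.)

Evaluate at each i in [0,6]:
  i=0: ✓ (rhs at j=0)
  i=1: ✓ (rhs at j=1)
  i=2: ✓ (rhs at j=2)
  i=3: ✗ (no rhs in [3,4])
  i=4: ✗ (no rhs in [4,5])
  i=5: ✗ (no rhs in [5,6])
  i=6: ✓ (rhs at j=7; lhs holds on [6,6])
Positions where it holds: {0, 1, 2, 6} → 4.

4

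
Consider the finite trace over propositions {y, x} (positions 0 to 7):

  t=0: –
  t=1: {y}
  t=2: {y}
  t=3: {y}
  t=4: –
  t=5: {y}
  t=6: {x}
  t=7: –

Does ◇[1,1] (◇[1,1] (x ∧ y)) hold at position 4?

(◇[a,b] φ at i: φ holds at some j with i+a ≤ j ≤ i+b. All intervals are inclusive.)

Check ◇[1,1] (x ∧ y) at each j in [5,5]:
  j=5: fails (none in [6,6])
No position in the window satisfies it → formula fails.

No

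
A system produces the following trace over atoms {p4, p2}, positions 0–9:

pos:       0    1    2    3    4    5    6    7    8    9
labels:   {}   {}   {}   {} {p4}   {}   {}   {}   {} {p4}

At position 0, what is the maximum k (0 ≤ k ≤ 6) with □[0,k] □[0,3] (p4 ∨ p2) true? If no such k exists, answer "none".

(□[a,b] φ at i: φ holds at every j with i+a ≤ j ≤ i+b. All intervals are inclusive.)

none

□[0,3] (p4 ∨ p2) must hold from j=0 onward; find where it first fails.
  j=0: fails → no k works.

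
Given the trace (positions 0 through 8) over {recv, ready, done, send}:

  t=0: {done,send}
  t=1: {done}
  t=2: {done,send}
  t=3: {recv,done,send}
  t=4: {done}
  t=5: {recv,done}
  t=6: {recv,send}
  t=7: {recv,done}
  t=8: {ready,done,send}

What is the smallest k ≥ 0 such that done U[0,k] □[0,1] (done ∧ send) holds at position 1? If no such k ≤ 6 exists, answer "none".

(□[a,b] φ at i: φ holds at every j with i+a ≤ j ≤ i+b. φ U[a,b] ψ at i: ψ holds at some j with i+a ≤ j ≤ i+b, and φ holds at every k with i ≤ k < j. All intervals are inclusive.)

Need earliest j ≥ 1 with □[0,1] (done ∧ send), and done at every k in [1,j-1].
  j=1: rhs fails.
  j=2: rhs holds; lhs holds on [1,1]. k = 1.

1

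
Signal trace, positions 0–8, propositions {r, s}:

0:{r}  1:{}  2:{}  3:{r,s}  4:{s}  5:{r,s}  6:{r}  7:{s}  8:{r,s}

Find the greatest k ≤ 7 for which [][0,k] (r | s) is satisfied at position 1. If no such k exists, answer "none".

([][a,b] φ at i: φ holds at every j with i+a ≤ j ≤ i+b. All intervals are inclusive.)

(r | s) must hold from j=1 onward; find where it first fails.
  j=1: fails → no k works.

none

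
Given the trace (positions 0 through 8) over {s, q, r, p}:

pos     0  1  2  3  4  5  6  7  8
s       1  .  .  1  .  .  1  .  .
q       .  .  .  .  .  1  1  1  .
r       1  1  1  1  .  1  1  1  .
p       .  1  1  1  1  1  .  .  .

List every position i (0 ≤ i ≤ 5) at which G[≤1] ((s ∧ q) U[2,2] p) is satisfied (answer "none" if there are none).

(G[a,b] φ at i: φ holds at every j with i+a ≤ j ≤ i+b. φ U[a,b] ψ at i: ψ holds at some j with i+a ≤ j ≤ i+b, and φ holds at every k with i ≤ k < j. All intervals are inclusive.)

Evaluate at each i in [0,5]:
  i=0: ✗ (fails at j=0)
  i=1: ✗ (fails at j=1)
  i=2: ✗ (fails at j=2)
  i=3: ✗ (fails at j=3)
  i=4: ✗ (fails at j=4)
  i=5: ✗ (fails at j=5)

none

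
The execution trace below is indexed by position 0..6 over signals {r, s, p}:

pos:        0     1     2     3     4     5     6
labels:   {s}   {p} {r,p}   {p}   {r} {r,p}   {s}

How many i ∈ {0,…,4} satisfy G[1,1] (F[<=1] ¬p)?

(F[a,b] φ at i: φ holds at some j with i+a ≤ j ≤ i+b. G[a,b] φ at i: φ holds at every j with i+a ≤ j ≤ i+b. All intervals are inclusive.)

Evaluate at each i in [0,4]:
  i=0: ✗ (fails at j=1)
  i=1: ✗ (fails at j=2)
  i=2: ✓ (all of [3,3])
  i=3: ✓ (all of [4,4])
  i=4: ✓ (all of [5,5])
Positions where it holds: {2, 3, 4} → 3.

3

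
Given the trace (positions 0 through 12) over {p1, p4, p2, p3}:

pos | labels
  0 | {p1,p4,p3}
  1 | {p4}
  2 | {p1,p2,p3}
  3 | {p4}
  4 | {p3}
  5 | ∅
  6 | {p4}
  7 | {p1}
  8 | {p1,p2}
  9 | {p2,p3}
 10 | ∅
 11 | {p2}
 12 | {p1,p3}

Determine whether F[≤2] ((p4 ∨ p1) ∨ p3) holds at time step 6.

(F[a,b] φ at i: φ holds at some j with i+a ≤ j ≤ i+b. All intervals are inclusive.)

Holds

Check ((p4 ∨ p1) ∨ p3) at each j in [6,8]:
  j=6: true
  j=7: true
  j=8: true
Found at j=6 → formula holds.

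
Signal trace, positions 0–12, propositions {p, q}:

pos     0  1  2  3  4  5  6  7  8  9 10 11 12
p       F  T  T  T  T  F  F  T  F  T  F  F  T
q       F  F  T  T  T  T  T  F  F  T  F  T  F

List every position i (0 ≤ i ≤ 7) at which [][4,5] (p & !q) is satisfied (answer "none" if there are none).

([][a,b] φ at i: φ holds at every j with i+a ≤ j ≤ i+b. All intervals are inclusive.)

none

Evaluate at each i in [0,7]:
  i=0: ✗ (fails at j=4)
  i=1: ✗ (fails at j=5)
  i=2: ✗ (fails at j=6)
  i=3: ✗ (fails at j=8)
  i=4: ✗ (fails at j=8)
  i=5: ✗ (fails at j=9)
  i=6: ✗ (fails at j=10)
  i=7: ✗ (fails at j=11)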